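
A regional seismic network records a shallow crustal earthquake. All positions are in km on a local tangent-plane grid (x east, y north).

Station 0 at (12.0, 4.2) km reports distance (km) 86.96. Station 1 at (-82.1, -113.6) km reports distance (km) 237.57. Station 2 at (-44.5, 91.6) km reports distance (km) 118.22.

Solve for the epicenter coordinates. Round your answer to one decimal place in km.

Circle about each station: (x − 12.0)² + (y − 4.2)² = 86.96²; (x + 82.1)² + (y + 113.6)² = 237.57²; (x + 44.5)² + (y − 91.6)² = 118.22².
Subtracting the Station 0 equation from the Station 1 and Station 2 equations removes the quadratic terms:
-188.2 x − 235.6 y = -29393.73
-113.0 x + 174.8 y = 3795.24
Solving the 2×2 system: x ≈ 71.3, y ≈ 67.8 km.
Check against Station 0 (with the unrounded x, y): √((x − 12.0)²+(y − 4.2)²) = 86.96 ≈ 86.96 km. ✓

x ≈ 71.3 km, y ≈ 67.8 km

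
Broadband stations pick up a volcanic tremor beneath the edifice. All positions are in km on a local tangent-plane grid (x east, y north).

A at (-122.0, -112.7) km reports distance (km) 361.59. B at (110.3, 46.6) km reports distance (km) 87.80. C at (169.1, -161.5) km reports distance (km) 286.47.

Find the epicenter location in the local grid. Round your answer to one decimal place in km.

Circle about each station: (x + 122.0)² + (y + 112.7)² = 361.59²; (x − 110.3)² + (y − 46.6)² = 87.80²; (x − 169.1)² + (y + 161.5)² = 286.47².
Subtracting the A equation from the B and C equations removes the quadratic terms:
464.6 x + 318.6 y = 109790.85
582.2 x − 97.6 y = 75774.04
Solving the 2×2 system: x ≈ 151.0, y ≈ 124.4 km.

151.0 km east, 124.4 km north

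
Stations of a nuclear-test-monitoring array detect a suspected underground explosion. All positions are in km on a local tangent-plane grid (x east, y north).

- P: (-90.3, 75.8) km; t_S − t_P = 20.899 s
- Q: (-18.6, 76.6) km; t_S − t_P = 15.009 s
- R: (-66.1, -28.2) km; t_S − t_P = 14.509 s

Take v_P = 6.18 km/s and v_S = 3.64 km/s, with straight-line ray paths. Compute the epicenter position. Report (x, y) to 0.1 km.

Distance from S−P lag: d = Δt · v_P v_S / (v_P − v_S) = Δt · (6.18·3.64)/(6.18−3.64) ≈ 8.8564·Δt.
So d_P = 185.09, d_Q = 132.93, d_R = 128.50 km.
Circle about each station: (x + 90.3)² + (y − 75.8)² = 185.09²; (x + 18.6)² + (y − 76.6)² = 132.93²; (x + 66.1)² + (y + 28.2)² = 128.50².
Subtracting pairs of circle equations eliminates x²+y² and gives linear equations (the radical axes):
143.4 x + 1.6 y = 8901.71
48.4 x − 208.0 y = 9010.78
Solving the 2×2 system: x ≈ 62.4, y ≈ -28.8 km.

(62.4, -28.8)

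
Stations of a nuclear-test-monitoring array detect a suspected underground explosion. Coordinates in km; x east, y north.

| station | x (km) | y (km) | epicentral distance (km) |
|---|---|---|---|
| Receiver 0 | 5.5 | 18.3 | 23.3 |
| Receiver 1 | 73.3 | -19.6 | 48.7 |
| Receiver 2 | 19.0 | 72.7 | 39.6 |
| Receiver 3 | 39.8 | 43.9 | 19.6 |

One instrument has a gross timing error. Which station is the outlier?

Solve using three stations at a time. Using Receiver 0, Receiver 2, Receiver 3 (subtract circle equations pairwise → linear system) gives (x, y) ≈ (23.3, 33.3).
Distances from that point to each station vs reported:
  Receiver 0: calculated 23.3 vs reported 23.3 → residual 0.0 km
  Receiver 1: calculated 72.8 vs reported 48.7 → residual 24.1 km
  Receiver 2: calculated 39.6 vs reported 39.6 → residual 0.0 km
  Receiver 3: calculated 19.6 vs reported 19.6 → residual 0.0 km
Receiver 0, Receiver 2, Receiver 3 are mutually consistent (residuals ≈ 0); Receiver 1 is off by 24.1 km.

Receiver 1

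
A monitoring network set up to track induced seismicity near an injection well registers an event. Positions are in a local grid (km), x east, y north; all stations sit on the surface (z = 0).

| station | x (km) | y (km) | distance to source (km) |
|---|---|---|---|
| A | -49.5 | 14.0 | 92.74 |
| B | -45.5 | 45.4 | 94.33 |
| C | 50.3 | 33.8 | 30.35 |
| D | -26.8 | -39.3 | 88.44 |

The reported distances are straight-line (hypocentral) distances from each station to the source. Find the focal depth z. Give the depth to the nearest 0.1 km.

depth ≈ 20.7 km

Each station gives a sphere (x−x_i)² + (y−y_i)² + z² = d_i² (stations at z=0).
Subtracting the A sphere from B and C: z² cancels, leaving linear equations in x and y:
8.0 x + 62.8 y = 1187.72
199.6 x + 39.6 y = 8705.87
Solving: x ≈ 40.898, y ≈ 13.703 km (keep extra digits for the depth step; rounded: 40.9, 13.7).
Then from the A sphere: z² = 92.74² − (x + 49.5)² − (y − 14.0)² with x = 40.898, y = 13.703, so z ≈ 20.708 ≈ 20.7 km.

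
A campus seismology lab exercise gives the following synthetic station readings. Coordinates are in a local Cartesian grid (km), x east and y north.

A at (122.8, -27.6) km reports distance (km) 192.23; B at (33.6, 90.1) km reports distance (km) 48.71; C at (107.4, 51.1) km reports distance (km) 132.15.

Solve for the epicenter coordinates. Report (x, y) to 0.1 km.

Circle about each station: (x − 122.8)² + (y + 27.6)² = 192.23²; (x − 33.6)² + (y − 90.1)² = 48.71²; (x − 107.4)² + (y − 51.1)² = 132.15².
Subtracting pairs of circle equations eliminates x²+y² and gives linear equations (the radical axes):
-178.4 x + 235.4 y = 27985.08
-30.8 x + 157.4 y = 17793.12
Solving the 2×2 system: x ≈ -10.4, y ≈ 111.0 km.
Check against A (with the unrounded x, y): √((x − 122.8)²+(y + 27.6)²) = 192.23 ≈ 192.23 km. ✓

x ≈ -10.4 km, y ≈ 111.0 km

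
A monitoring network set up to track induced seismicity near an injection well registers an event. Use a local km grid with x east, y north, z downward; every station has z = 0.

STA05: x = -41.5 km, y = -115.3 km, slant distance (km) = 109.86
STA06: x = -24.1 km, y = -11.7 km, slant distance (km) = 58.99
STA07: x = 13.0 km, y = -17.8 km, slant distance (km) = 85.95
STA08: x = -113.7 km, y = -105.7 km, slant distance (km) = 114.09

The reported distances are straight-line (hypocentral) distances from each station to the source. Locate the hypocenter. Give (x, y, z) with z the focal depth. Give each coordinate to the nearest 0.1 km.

Each station gives a sphere (x−x_i)² + (y−y_i)² + z² = d_i² (stations at z=0).
Subtracting the STA05 sphere from STA06 and STA07: z² cancels, leaving linear equations in x and y:
34.8 x + 207.2 y = -5709.24
109.0 x + 195.0 y = -9848.68
Solving: x ≈ -58.697, y ≈ -17.696 km (keep extra digits for the depth step; rounded: -58.7, -17.7).
Then from the STA05 sphere: z² = 109.86² − (x + 41.5)² − (y + 115.3)² with x = -58.697, y = -17.696, so z ≈ 47.402 ≈ 47.4 km.

(-58.7, -17.7, 47.4)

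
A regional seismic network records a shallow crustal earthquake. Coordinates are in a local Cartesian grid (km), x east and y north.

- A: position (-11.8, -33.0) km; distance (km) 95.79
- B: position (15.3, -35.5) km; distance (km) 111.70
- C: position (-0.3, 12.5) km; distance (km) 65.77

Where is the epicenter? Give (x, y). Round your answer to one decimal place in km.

-51.0 km east, 54.4 km north

Circle about each station: (x + 11.8)² + (y + 33.0)² = 95.79²; (x − 15.3)² + (y + 35.5)² = 111.70²; (x + 0.3)² + (y − 12.5)² = 65.77².
Subtracting pairs of circle equations eliminates x²+y² and gives linear equations (the radical axes):
54.2 x − 5.0 y = -3035.07
23.0 x + 91.0 y = 3778.13
Solving the 2×2 system: x ≈ -51.0, y ≈ 54.4 km.
Check against A (with the unrounded x, y): √((x + 11.8)²+(y + 33.0)²) = 95.78 ≈ 95.79 km. ✓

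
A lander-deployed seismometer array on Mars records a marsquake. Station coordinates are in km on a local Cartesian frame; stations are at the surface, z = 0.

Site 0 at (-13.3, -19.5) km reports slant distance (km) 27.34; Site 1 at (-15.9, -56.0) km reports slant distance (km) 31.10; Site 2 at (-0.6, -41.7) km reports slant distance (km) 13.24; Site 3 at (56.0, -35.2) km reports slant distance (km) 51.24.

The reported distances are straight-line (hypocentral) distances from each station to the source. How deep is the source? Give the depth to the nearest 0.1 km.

Each station gives a sphere (x−x_i)² + (y−y_i)² + z² = d_i² (stations at z=0).
Subtracting the Site 0 sphere from Site 1 and Site 2: z² cancels, leaving linear equations in x and y:
-5.2 x − 73.0 y = 2611.94
25.4 x − 44.4 y = 1754.29
Solving: x ≈ 5.800, y ≈ -36.193 km (keep extra digits for the depth step; rounded: 5.8, -36.2).
Then from the Site 0 sphere: z² = 27.34² − (x + 13.3)² − (y + 19.5)² with x = 5.800, y = -36.193, so z ≈ 10.198 ≈ 10.2 km.

10.2 km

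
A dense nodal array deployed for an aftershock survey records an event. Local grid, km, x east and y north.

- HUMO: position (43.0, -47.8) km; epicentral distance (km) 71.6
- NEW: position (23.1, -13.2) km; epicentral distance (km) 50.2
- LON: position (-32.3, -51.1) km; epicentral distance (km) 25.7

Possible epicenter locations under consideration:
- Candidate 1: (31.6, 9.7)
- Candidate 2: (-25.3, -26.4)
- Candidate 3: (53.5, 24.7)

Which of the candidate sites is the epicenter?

Candidate 2

For each candidate, compare |candidate − station| to the reported distance:
Candidate 1: residuals HUMO 13.0, NEW 25.8, LON 62.5 → max 62.5 km
Candidate 2: residuals HUMO 0.0, NEW 0.0, LON 0.0 → max 0.0 km
Candidate 3: residuals HUMO 1.7, NEW 1.6, LON 88.8 → max 88.8 km
Only Candidate 2 has all residuals ≈ 0.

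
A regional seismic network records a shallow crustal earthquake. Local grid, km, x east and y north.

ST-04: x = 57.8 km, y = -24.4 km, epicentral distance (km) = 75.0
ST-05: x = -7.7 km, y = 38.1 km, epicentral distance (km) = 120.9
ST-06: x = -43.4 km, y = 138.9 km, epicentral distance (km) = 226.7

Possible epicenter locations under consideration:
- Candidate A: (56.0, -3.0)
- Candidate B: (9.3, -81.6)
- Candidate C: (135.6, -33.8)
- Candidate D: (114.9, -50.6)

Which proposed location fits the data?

Candidate B

For each candidate, compare |candidate − station| to the reported distance:
Candidate A: residuals ST-04 53.5, ST-05 45.1, ST-06 53.4 → max 53.5 km
Candidate B: residuals ST-04 0.0, ST-05 0.0, ST-06 0.0 → max 0.0 km
Candidate C: residuals ST-04 3.4, ST-05 39.4, ST-06 22.0 → max 39.4 km
Candidate D: residuals ST-04 12.2, ST-05 30.4, ST-06 20.2 → max 30.4 km
Only Candidate B has all residuals ≈ 0.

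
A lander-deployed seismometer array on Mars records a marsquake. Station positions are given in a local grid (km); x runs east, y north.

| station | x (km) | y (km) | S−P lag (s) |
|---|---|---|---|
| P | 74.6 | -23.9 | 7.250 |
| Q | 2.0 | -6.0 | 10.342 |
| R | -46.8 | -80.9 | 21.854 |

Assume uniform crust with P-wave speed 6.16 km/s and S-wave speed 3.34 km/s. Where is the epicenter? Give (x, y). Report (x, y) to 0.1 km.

69.0 km east, 28.7 km north

Distance from S−P lag: d = Δt · v_P v_S / (v_P − v_S) = Δt · (6.16·3.34)/(6.16−3.34) ≈ 7.2959·Δt.
So d_P = 52.90, d_Q = 75.45, d_R = 159.44 km.
Circle about each station: (x − 74.6)² + (y + 23.9)² = 52.90²; (x − 2.0)² + (y + 6.0)² = 75.45²; (x + 46.8)² + (y + 80.9)² = 159.44².
Subtracting the P equation from the Q and R equations removes the quadratic terms:
-145.2 x + 35.8 y = -8990.66
-242.8 x − 114.0 y = -20024.02
Solving the 2×2 system: x ≈ 69.0, y ≈ 28.7 km.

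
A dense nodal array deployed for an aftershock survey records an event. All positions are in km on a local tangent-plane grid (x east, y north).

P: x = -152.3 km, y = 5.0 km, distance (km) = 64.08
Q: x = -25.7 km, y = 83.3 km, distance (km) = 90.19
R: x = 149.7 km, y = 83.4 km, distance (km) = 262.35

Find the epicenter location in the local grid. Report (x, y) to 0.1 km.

Circle about each station: (x + 152.3)² + (y − 5.0)² = 64.08²; (x + 25.7)² + (y − 83.3)² = 90.19²; (x − 149.7)² + (y − 83.4)² = 262.35².
Subtracting pairs of circle equations eliminates x²+y² and gives linear equations (the radical axes):
253.2 x + 156.6 y = -19648.90
604.0 x + 156.8 y = -58575.92
Solving the 2×2 system: x ≈ -111.0, y ≈ 54.0 km.

(-111.0, 54.0)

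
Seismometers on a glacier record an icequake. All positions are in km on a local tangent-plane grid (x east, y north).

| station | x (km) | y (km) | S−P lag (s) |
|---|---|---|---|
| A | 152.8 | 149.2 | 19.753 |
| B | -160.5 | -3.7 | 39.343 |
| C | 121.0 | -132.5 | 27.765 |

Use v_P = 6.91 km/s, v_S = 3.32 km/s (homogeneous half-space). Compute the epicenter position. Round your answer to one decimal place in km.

Distance from S−P lag: d = Δt · v_P v_S / (v_P − v_S) = Δt · (6.91·3.32)/(6.91−3.32) ≈ 6.3903·Δt.
So d_A = 126.23, d_B = 251.41, d_C = 177.43 km.
Circle about each station: (x − 152.8)² + (y − 149.2)² = 126.23²; (x + 160.5)² + (y + 3.7)² = 251.41²; (x − 121.0)² + (y + 132.5)² = 177.43².
Subtracting the A equation from the B and C equations removes the quadratic terms:
-626.6 x − 305.8 y = -67107.52
-63.6 x − 563.4 y = -28958.62
Solving the 2×2 system: x ≈ 86.8, y ≈ 41.6 km.

(86.8, 41.6)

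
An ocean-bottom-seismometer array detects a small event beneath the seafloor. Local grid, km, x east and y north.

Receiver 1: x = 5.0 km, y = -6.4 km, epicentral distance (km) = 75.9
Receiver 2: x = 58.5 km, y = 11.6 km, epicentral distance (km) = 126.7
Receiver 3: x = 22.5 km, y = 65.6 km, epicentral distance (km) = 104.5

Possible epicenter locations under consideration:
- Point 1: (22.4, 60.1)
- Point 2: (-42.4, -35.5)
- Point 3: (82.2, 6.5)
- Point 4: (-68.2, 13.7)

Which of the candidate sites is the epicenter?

Point 4

For each candidate, compare |candidate − station| to the reported distance:
Point 1: residuals Receiver 1 7.2, Receiver 2 66.2, Receiver 3 99.0 → max 99.0 km
Point 2: residuals Receiver 1 20.3, Receiver 2 15.3, Receiver 3 15.6 → max 20.3 km
Point 3: residuals Receiver 1 2.4, Receiver 2 102.5, Receiver 3 20.5 → max 102.5 km
Point 4: residuals Receiver 1 0.0, Receiver 2 0.0, Receiver 3 0.0 → max 0.0 km
Only Point 4 has all residuals ≈ 0.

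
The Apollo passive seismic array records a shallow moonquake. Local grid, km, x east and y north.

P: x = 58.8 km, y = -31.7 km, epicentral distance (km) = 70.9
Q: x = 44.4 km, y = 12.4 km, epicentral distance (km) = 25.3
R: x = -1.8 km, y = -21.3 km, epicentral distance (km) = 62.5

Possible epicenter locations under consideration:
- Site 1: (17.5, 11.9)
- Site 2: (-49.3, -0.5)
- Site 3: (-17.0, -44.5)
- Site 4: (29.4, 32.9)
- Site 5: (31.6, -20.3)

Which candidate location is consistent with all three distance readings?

Site 4

For each candidate, compare |candidate − station| to the reported distance:
Site 1: residuals P 10.8, Q 1.6, R 24.1 → max 24.1 km
Site 2: residuals P 41.6, Q 69.3, R 10.6 → max 69.3 km
Site 3: residuals P 6.0, Q 58.4, R 34.8 → max 58.4 km
Site 4: residuals P 0.1, Q 0.1, R 0.0 → max 0.1 km
Site 5: residuals P 41.4, Q 9.8, R 29.1 → max 41.4 km
Only Site 4 has all residuals ≈ 0.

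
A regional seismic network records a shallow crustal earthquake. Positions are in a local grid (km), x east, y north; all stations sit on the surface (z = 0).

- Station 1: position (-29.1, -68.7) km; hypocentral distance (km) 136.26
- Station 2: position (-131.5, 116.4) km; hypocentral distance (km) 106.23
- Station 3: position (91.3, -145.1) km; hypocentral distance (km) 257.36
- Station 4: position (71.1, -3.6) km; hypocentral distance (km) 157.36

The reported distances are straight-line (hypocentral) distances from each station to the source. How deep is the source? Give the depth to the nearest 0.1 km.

Each station gives a sphere (x−x_i)² + (y−y_i)² + z² = d_i² (stations at z=0).
Subtracting the Station 1 sphere from Station 2 and Station 3: z² cancels, leaving linear equations in x and y:
-204.8 x + 370.2 y = 32556.68
240.8 x − 152.8 y = -23844.18
Solving: x ≈ -66.593, y ≈ 51.103 km (keep extra digits for the depth step; rounded: -66.6, 51.1).
Then from the Station 1 sphere: z² = 136.26² − (x + 29.1)² − (y + 68.7)² with x = -66.593, y = 51.103, so z ≈ 52.993 ≈ 53.0 km.

depth ≈ 53.0 km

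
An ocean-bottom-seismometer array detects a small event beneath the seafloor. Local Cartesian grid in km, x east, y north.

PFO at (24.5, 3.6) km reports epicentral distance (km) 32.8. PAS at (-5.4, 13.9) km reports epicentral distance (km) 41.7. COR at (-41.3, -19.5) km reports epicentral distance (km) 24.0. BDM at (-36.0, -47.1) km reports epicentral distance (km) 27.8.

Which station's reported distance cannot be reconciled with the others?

PFO

Solve using three stations at a time. Using PAS, COR, BDM (subtract circle equations pairwise → linear system) gives (x, y) ≈ (-18.2, -25.8).
Distances from that point to each station vs reported:
  PFO: calculated 51.8 vs reported 32.8 → residual 19.0 km
  PAS: calculated 41.7 vs reported 41.7 → residual 0.0 km
  COR: calculated 24.0 vs reported 24.0 → residual 0.0 km
  BDM: calculated 27.8 vs reported 27.8 → residual 0.0 km
PAS, COR, BDM are mutually consistent (residuals ≈ 0); PFO is off by 19.0 km.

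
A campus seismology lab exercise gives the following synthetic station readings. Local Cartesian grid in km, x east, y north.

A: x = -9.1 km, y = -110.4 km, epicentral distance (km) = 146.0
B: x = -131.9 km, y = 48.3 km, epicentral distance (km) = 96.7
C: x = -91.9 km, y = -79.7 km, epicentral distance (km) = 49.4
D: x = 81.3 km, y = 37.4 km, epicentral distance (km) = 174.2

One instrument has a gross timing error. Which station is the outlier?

A

Solve using three stations at a time. Using B, C, D (subtract circle equations pairwise → linear system) gives (x, y) ≈ (-78.4, -32.2).
Distances from that point to each station vs reported:
  A: calculated 104.5 vs reported 146.0 → residual 41.5 km
  B: calculated 96.7 vs reported 96.7 → residual 0.0 km
  C: calculated 49.4 vs reported 49.4 → residual 0.0 km
  D: calculated 174.2 vs reported 174.2 → residual 0.0 km
B, C, D are mutually consistent (residuals ≈ 0); A is off by 41.5 km.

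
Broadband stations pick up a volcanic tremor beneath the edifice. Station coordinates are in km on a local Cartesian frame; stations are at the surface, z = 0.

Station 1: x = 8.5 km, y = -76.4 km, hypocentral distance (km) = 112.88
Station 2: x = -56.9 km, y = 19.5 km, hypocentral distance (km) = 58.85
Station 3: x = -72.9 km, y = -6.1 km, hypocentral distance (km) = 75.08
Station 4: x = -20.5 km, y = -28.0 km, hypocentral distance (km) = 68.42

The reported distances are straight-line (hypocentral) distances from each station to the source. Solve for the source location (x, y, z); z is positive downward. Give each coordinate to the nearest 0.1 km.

(-21.3, 21.9, 46.8)

Each station gives a sphere (x−x_i)² + (y−y_i)² + z² = d_i² (stations at z=0).
Subtracting the Station 1 sphere from Station 2 and Station 3: z² cancels, leaving linear equations in x and y:
-130.8 x + 191.8 y = 6987.22
-162.8 x + 140.6 y = 6547.30
Solving: x ≈ -21.299, y ≈ 21.904 km (keep extra digits for the depth step; rounded: -21.3, 21.9).
Then from the Station 1 sphere: z² = 112.88² − (x − 8.5)² − (y + 76.4)² with x = -21.299, y = 21.904, so z ≈ 46.800 ≈ 46.8 km.
Check against Station 4 (with the unrounded solution): distance 68.42 ≈ 68.42 km. ✓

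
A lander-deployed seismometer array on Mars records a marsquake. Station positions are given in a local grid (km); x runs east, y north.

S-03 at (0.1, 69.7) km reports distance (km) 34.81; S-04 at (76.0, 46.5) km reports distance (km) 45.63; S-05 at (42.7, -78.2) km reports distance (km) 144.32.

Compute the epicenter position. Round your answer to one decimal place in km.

Circle about each station: (x − 0.1)² + (y − 69.7)² = 34.81²; (x − 76.0)² + (y − 46.5)² = 45.63²; (x − 42.7)² + (y + 78.2)² = 144.32².
Subtracting the S-03 equation from the S-04 and S-05 equations removes the quadratic terms:
151.8 x − 46.4 y = 2209.79
85.2 x − 295.8 y = -16536.10
Solving the 2×2 system: x ≈ 34.7, y ≈ 65.9 km.

34.7 km east, 65.9 km north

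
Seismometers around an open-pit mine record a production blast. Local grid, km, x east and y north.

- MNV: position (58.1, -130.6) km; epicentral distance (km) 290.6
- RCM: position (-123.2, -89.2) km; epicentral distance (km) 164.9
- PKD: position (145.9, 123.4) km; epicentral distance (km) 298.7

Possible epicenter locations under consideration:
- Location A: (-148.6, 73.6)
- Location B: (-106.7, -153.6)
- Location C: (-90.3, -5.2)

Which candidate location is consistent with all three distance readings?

Location A

For each candidate, compare |candidate − station| to the reported distance:
Location A: residuals MNV 0.0, RCM 0.1, PKD 0.0 → max 0.1 km
Location B: residuals MNV 124.2, RCM 98.4, PKD 76.2 → max 124.2 km
Location C: residuals MNV 96.3, RCM 74.7, PKD 29.8 → max 96.3 km
Only Location A has all residuals ≈ 0.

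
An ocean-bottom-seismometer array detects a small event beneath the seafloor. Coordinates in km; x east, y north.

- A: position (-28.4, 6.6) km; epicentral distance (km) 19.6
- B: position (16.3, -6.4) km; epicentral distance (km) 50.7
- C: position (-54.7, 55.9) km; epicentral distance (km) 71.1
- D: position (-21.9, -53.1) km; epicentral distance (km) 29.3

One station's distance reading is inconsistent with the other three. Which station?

Solve using three stations at a time. Using A, B, C (subtract circle equations pairwise → linear system) gives (x, y) ≈ (-34.1, -12.1).
Distances from that point to each station vs reported:
  A: calculated 19.6 vs reported 19.6 → residual 0.0 km
  B: calculated 50.7 vs reported 50.7 → residual 0.0 km
  C: calculated 71.1 vs reported 71.1 → residual 0.0 km
  D: calculated 42.7 vs reported 29.3 → residual 13.4 km
A, B, C are mutually consistent (residuals ≈ 0); D is off by 13.4 km.

D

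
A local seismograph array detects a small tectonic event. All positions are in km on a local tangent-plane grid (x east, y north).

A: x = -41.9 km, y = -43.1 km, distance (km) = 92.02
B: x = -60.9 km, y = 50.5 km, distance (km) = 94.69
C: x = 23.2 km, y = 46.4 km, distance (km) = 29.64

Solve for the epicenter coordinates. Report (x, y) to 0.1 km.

Circle about each station: (x + 41.9)² + (y + 43.1)² = 92.02²; (x + 60.9)² + (y − 50.5)² = 94.69²; (x − 23.2)² + (y − 46.4)² = 29.64².
Subtracting the A equation from the B and C equations removes the quadratic terms:
-38.0 x + 187.2 y = 2147.32
130.2 x + 179.0 y = 6667.13
Solving the 2×2 system: x ≈ 27.7, y ≈ 17.1 km.
Check against A (with the unrounded x, y): √((x + 41.9)²+(y + 43.1)²) = 92.02 ≈ 92.02 km. ✓

(27.7, 17.1)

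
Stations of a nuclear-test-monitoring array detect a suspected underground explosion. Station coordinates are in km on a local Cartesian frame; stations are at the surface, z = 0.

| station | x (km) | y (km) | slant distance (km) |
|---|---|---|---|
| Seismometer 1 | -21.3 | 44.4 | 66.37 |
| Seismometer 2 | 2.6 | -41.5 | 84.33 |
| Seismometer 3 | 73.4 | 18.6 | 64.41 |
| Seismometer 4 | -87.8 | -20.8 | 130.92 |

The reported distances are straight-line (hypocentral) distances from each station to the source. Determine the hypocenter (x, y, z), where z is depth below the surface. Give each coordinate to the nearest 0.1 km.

Each station gives a sphere (x−x_i)² + (y−y_i)² + z² = d_i² (stations at z=0).
Subtracting the Seismometer 1 sphere from Seismometer 2 and Seismometer 3: z² cancels, leaving linear equations in x and y:
47.8 x − 171.8 y = -3402.61
189.4 x − 51.6 y = 3564.80
Solving: x ≈ 26.204, y ≈ 27.096 km (keep extra digits for the depth step; rounded: 26.2, 27.1).
Then from the Seismometer 1 sphere: z² = 66.37² − (x + 21.3)² − (y − 44.4)² with x = 26.204, y = 27.096, so z ≈ 42.999 ≈ 43.0 km.

x ≈ 26.2 km, y ≈ 27.1 km, depth ≈ 43.0 km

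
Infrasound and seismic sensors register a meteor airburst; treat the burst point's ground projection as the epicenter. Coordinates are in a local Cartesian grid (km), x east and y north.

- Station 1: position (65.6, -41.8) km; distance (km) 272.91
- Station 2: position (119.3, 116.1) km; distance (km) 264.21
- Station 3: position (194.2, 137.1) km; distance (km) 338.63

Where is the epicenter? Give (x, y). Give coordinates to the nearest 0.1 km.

(-144.4, 132.5)

Circle about each station: (x − 65.6)² + (y + 41.8)² = 272.91²; (x − 119.3)² + (y − 116.1)² = 264.21²; (x − 194.2)² + (y − 137.1)² = 338.63².
Subtracting pairs of circle equations eliminates x²+y² and gives linear equations (the radical axes):
107.4 x + 315.8 y = 26334.04
257.2 x + 357.8 y = 10269.04
Solving the 2×2 system: x ≈ -144.4, y ≈ 132.5 km.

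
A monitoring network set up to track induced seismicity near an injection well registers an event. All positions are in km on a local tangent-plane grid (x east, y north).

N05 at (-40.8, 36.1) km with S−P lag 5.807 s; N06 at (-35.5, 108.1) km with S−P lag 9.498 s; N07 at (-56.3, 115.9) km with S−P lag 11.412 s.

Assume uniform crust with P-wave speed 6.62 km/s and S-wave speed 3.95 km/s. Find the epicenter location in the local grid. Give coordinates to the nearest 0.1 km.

Distance from S−P lag: d = Δt · v_P v_S / (v_P − v_S) = Δt · (6.62·3.95)/(6.62−3.95) ≈ 9.7936·Δt.
So d_N05 = 56.87, d_N06 = 93.02, d_N07 = 111.76 km.
Circle about each station: (x + 40.8)² + (y − 36.1)² = 56.87²; (x + 35.5)² + (y − 108.1)² = 93.02²; (x + 56.3)² + (y − 115.9)² = 111.76².
Subtracting the N05 equation from the N06 and N07 equations removes the quadratic terms:
10.6 x + 144.0 y = 4559.49
-31.0 x + 159.6 y = 4378.55
Solving the 2×2 system: x ≈ 15.8, y ≈ 30.5 km.

(15.8, 30.5)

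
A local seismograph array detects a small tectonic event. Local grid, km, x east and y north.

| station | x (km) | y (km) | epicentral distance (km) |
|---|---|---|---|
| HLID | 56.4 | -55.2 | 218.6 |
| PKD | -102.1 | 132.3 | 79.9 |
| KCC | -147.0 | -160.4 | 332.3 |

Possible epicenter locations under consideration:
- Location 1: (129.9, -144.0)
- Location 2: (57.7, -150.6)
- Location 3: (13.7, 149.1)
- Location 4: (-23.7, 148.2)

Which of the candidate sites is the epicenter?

Location 4

For each candidate, compare |candidate − station| to the reported distance:
Location 1: residuals HLID 103.3, PKD 280.9, KCC 54.9 → max 280.9 km
Location 2: residuals HLID 123.2, PKD 245.0, KCC 127.4 → max 245.0 km
Location 3: residuals HLID 9.9, PKD 37.1, KCC 16.4 → max 37.1 km
Location 4: residuals HLID 0.0, PKD 0.1, KCC 0.0 → max 0.1 km
Only Location 4 has all residuals ≈ 0.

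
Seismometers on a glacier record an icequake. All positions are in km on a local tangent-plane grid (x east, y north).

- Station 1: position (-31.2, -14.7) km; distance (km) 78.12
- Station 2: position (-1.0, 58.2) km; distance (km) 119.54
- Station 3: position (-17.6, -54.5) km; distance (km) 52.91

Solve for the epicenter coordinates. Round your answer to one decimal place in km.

(35.3, -55.7)

Circle about each station: (x + 31.2)² + (y + 14.7)² = 78.12²; (x + 1.0)² + (y − 58.2)² = 119.54²; (x + 17.6)² + (y + 54.5)² = 52.91².
Subtracting the Station 1 equation from the Station 2 and Station 3 equations removes the quadratic terms:
60.4 x + 145.8 y = -5988.37
27.2 x − 79.6 y = 5393.75
Solving the 2×2 system: x ≈ 35.3, y ≈ -55.7 km.
Check against Station 1 (with the unrounded x, y): √((x + 31.2)²+(y + 14.7)²) = 78.12 ≈ 78.12 km. ✓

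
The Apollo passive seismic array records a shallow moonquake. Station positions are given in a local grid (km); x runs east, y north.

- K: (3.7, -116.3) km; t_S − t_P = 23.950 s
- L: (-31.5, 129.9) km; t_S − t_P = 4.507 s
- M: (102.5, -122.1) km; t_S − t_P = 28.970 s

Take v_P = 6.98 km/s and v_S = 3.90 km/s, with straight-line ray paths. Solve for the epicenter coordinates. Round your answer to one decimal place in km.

Distance from S−P lag: d = Δt · v_P v_S / (v_P − v_S) = Δt · (6.98·3.90)/(6.98−3.90) ≈ 8.8383·Δt.
So d_K = 211.68, d_L = 39.83, d_M = 256.05 km.
Circle about each station: (x − 3.7)² + (y + 116.3)² = 211.68²; (x + 31.5)² + (y − 129.9)² = 39.83²; (x − 102.5)² + (y + 122.1)² = 256.05².
Subtracting the K equation from the L and M equations removes the quadratic terms:
-70.4 x + 492.4 y = 47548.87
197.6 x − 11.6 y = -8877.90
Solving the 2×2 system: x ≈ -39.6, y ≈ 90.9 km.

(-39.6, 90.9)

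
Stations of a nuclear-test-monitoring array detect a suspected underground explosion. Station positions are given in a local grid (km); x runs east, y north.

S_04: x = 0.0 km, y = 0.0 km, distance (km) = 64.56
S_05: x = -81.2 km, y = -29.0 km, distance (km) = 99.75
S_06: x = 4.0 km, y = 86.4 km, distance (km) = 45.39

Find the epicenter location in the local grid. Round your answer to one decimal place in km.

Circle about each station: x² + y² = 64.56²; (x + 81.2)² + (y + 29.0)² = 99.75²; (x − 4.0)² + (y − 86.4)² = 45.39².
Subtracting the S_04 equation from the S_05 and S_06 equations removes the quadratic terms:
-162.4 x − 58.0 y = 1652.37
8.0 x + 172.8 y = 9588.70
Solving the 2×2 system: x ≈ -30.5, y ≈ 56.9 km.

x ≈ -30.5 km, y ≈ 56.9 km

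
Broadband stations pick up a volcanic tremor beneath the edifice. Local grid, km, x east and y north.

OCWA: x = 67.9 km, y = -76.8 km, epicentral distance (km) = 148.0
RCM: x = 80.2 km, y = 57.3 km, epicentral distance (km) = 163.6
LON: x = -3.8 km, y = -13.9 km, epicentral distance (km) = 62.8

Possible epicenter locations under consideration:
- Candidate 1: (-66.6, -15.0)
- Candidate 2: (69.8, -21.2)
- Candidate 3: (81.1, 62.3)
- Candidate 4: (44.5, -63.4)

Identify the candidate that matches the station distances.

For each candidate, compare |candidate − station| to the reported distance:
Candidate 1: residuals OCWA 0.0, RCM 0.0, LON 0.0 → max 0.0 km
Candidate 2: residuals OCWA 92.4, RCM 84.4, LON 11.2 → max 92.4 km
Candidate 3: residuals OCWA 8.3, RCM 158.5, LON 51.3 → max 158.5 km
Candidate 4: residuals OCWA 121.0, RCM 37.7, LON 6.4 → max 121.0 km
Only Candidate 1 has all residuals ≈ 0.

Candidate 1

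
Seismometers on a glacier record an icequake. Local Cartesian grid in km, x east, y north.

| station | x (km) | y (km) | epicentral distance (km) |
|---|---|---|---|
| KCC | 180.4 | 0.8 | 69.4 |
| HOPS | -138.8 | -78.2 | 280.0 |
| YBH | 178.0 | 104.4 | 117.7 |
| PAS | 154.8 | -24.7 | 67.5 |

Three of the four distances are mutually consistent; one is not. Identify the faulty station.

YBH

Solve using three stations at a time. Using KCC, HOPS, PAS (subtract circle equations pairwise → linear system) gives (x, y) ≈ (118.5, 32.2).
Distances from that point to each station vs reported:
  KCC: calculated 69.4 vs reported 69.4 → residual 0.0 km
  HOPS: calculated 280.0 vs reported 280.0 → residual 0.0 km
  YBH: calculated 93.5 vs reported 117.7 → residual 24.2 km
  PAS: calculated 67.5 vs reported 67.5 → residual 0.0 km
KCC, HOPS, PAS are mutually consistent (residuals ≈ 0); YBH is off by 24.2 km.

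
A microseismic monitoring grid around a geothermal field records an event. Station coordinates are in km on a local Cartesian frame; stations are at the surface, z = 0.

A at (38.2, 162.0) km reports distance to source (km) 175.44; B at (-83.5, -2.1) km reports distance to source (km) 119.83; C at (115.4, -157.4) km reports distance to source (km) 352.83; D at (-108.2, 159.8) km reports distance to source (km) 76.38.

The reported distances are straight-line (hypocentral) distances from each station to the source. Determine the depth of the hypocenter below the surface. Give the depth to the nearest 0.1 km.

depth ≈ 48.2 km

Each station gives a sphere (x−x_i)² + (y−y_i)² + z² = d_i² (stations at z=0).
Subtracting the A sphere from B and C: z² cancels, leaving linear equations in x and y:
-243.4 x − 328.2 y = -4306.62
154.4 x − 638.8 y = -83321.14
Solving: x ≈ -119.301, y ≈ 101.598 km (keep extra digits for the depth step; rounded: -119.3, 101.6).
Then from the A sphere: z² = 175.44² − (x − 38.2)² − (y − 162.0)² with x = -119.301, y = 101.598, so z ≈ 48.210 ≈ 48.2 km.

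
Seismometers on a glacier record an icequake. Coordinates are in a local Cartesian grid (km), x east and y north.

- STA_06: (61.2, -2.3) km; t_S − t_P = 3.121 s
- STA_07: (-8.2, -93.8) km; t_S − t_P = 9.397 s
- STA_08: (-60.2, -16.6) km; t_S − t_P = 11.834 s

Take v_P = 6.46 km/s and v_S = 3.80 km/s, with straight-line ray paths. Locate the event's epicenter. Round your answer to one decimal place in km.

(48.4, -28.1)

Distance from S−P lag: d = Δt · v_P v_S / (v_P − v_S) = Δt · (6.46·3.80)/(6.46−3.80) ≈ 9.2286·Δt.
So d_STA_06 = 28.80, d_STA_07 = 86.72, d_STA_08 = 109.21 km.
Circle about each station: (x − 61.2)² + (y + 2.3)² = 28.80²; (x + 8.2)² + (y + 93.8)² = 86.72²; (x + 60.2)² + (y + 16.6)² = 109.21².
Subtracting the STA_06 equation from the STA_07 and STA_08 equations removes the quadratic terms:
-138.8 x − 183.0 y = -1575.97
-242.8 x − 28.6 y = -10948.51
Solving the 2×2 system: x ≈ 48.4, y ≈ -28.1 km.
Check against STA_06 (with the unrounded x, y): √((x − 61.2)²+(y + 2.3)²) = 28.80 ≈ 28.80 km. ✓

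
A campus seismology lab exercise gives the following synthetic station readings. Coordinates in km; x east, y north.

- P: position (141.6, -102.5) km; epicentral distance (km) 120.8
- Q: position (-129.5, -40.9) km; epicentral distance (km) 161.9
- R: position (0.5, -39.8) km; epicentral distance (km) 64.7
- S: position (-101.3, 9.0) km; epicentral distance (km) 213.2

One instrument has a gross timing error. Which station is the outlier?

S

Solve using three stations at a time. Using P, Q, R (subtract circle equations pairwise → linear system) gives (x, y) ≈ (20.7, -101.4).
Distances from that point to each station vs reported:
  P: calculated 120.9 vs reported 120.8 → residual 0.1 km
  Q: calculated 162.0 vs reported 161.9 → residual 0.1 km
  R: calculated 64.8 vs reported 64.7 → residual 0.1 km
  S: calculated 164.6 vs reported 213.2 → residual 48.6 km
P, Q, R are mutually consistent (residuals ≈ 0); S is off by 48.6 km.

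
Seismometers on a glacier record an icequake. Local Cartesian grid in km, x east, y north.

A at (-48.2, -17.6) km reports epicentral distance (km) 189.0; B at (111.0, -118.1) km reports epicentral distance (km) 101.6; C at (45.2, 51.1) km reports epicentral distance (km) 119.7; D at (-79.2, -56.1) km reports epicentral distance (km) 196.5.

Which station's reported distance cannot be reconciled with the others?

Solve using three stations at a time. Using A, B, C (subtract circle equations pairwise → linear system) gives (x, y) ≈ (140.8, -21.0).
Distances from that point to each station vs reported:
  A: calculated 189.0 vs reported 189.0 → residual 0.0 km
  B: calculated 101.6 vs reported 101.6 → residual 0.0 km
  C: calculated 119.7 vs reported 119.7 → residual 0.0 km
  D: calculated 222.8 vs reported 196.5 → residual 26.3 km
A, B, C are mutually consistent (residuals ≈ 0); D is off by 26.3 km.

D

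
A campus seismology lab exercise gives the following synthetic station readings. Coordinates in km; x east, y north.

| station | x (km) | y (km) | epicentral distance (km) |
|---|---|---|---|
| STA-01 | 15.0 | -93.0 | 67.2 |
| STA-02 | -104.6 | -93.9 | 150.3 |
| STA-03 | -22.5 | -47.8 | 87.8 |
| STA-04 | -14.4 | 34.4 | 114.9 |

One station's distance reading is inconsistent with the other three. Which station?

Solve using three stations at a time. Using STA-01, STA-03, STA-04 (subtract circle equations pairwise → linear system) gives (x, y) ≈ (65.4, -48.4).
Distances from that point to each station vs reported:
  STA-01: calculated 67.3 vs reported 67.2 → residual 0.1 km
  STA-02: calculated 176.0 vs reported 150.3 → residual 25.7 km
  STA-03: calculated 87.9 vs reported 87.8 → residual 0.1 km
  STA-04: calculated 115.0 vs reported 114.9 → residual 0.1 km
STA-01, STA-03, STA-04 are mutually consistent (residuals ≈ 0); STA-02 is off by 25.7 km.

STA-02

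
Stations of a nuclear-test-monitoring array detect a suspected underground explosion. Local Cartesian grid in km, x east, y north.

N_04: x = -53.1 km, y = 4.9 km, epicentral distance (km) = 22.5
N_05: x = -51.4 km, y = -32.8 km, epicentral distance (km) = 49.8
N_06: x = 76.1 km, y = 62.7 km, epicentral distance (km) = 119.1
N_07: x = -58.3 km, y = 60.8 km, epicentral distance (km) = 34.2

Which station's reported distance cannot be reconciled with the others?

N_07

Solve using three stations at a time. Using N_04, N_05, N_06 (subtract circle equations pairwise → linear system) gives (x, y) ≈ (-32.2, 13.1).
Distances from that point to each station vs reported:
  N_04: calculated 22.5 vs reported 22.5 → residual 0.0 km
  N_05: calculated 49.8 vs reported 49.8 → residual 0.0 km
  N_06: calculated 119.1 vs reported 119.1 → residual 0.0 km
  N_07: calculated 54.4 vs reported 34.2 → residual 20.2 km
N_04, N_05, N_06 are mutually consistent (residuals ≈ 0); N_07 is off by 20.2 km.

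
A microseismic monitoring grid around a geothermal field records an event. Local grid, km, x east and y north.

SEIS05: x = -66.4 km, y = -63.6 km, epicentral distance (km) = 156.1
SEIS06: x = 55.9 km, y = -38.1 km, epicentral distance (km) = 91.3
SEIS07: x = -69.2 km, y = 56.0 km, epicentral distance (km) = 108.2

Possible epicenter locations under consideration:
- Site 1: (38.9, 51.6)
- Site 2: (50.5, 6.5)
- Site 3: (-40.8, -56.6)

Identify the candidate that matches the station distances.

Site 1

For each candidate, compare |candidate − station| to the reported distance:
Site 1: residuals SEIS05 0.0, SEIS06 0.0, SEIS07 0.0 → max 0.0 km
Site 2: residuals SEIS05 19.8, SEIS06 46.4, SEIS07 21.3 → max 46.4 km
Site 3: residuals SEIS05 129.6, SEIS06 7.2, SEIS07 7.9 → max 129.6 km
Only Site 1 has all residuals ≈ 0.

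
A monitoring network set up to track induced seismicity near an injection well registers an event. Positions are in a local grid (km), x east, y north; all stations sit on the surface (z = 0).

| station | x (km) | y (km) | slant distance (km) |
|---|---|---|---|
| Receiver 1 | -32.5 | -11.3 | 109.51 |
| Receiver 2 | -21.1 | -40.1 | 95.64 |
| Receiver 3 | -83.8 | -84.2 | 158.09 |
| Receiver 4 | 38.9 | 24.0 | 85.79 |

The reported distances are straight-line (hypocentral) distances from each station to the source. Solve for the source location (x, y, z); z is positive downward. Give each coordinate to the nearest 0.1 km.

x ≈ 59.1 km, y ≈ -41.1 km, depth ≈ 52.1 km

Each station gives a sphere (x−x_i)² + (y−y_i)² + z² = d_i² (stations at z=0).
Subtracting the Receiver 1 sphere from Receiver 2 and Receiver 3: z² cancels, leaving linear equations in x and y:
22.8 x − 57.6 y = 3714.71
-102.6 x − 145.8 y = -71.87
Solving: x ≈ 59.102, y ≈ -41.097 km (keep extra digits for the depth step; rounded: 59.1, -41.1).
Then from the Receiver 1 sphere: z² = 109.51² − (x + 32.5)² − (y + 11.3)² with x = 59.102, y = -41.097, so z ≈ 52.093 ≈ 52.1 km.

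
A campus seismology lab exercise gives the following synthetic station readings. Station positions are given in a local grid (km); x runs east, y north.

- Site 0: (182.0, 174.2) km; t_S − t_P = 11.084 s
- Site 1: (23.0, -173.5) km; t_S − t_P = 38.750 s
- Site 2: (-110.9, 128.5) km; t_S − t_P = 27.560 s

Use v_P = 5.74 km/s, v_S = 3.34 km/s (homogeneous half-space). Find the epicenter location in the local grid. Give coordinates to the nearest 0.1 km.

x ≈ 109.2 km, y ≈ 123.8 km

Distance from S−P lag: d = Δt · v_P v_S / (v_P − v_S) = Δt · (5.74·3.34)/(5.74−3.34) ≈ 7.9882·Δt.
So d_Site 0 = 88.54, d_Site 1 = 309.54, d_Site 2 = 220.15 km.
Circle about each station: (x − 182.0)² + (y − 174.2)² = 88.54²; (x − 23.0)² + (y + 173.5)² = 309.54²; (x + 110.9)² + (y − 128.5)² = 220.15².
Subtracting the Site 0 equation from the Site 1 and Site 2 equations removes the quadratic terms:
-318.0 x − 695.4 y = -120814.07
-585.8 x − 91.4 y = -75285.27
Solving the 2×2 system: x ≈ 109.2, y ≈ 123.8 km.
Check against Site 0 (with the unrounded x, y): √((x − 182.0)²+(y − 174.2)²) = 88.54 ≈ 88.54 km. ✓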